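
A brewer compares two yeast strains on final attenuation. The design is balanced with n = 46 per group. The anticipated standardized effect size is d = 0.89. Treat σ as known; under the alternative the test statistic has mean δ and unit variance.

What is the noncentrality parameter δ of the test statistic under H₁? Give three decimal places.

The noncentrality parameter scales effect size by the design's sample-size factor: δ = d·√(n/2) = 0.89 × √(46/2) = 4.2683

δ ≈ 4.268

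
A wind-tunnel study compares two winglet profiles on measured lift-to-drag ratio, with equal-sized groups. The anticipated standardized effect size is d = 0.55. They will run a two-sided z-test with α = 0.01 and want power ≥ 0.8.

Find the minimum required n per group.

Set Φ(δ − 2.576) = 0.8; then δ − 2.576 = Φ⁻¹(0.8) = 0.842, giving δ = 3.417.
(The Φ(−δ − z_{α/2}) term is vanishingly small for δ > 0 and is dropped in the standard sample-size formula.)
δ = d·√(n/2) ⇒ n = 2(δ/d)² = 2 × (3.417 / 0.55)² = 77.22.
Round up to the next whole unit.

n = 78 per group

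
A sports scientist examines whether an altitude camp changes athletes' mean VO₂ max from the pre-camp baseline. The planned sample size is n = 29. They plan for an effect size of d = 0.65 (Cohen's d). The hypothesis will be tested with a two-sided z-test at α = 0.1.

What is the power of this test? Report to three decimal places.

Noncentrality parameter: δ = d·√n = 0.65 × √29 = 3.5004
Two-sided α = 0.1 → critical value z_{0.05} = 1.645.
Power = Φ(δ − 1.645) + Φ(−δ − 1.645) = Φ(1.856) + Φ(-5.145) = 0.9682 + 0.0000 = 0.9682.

Power ≈ 0.968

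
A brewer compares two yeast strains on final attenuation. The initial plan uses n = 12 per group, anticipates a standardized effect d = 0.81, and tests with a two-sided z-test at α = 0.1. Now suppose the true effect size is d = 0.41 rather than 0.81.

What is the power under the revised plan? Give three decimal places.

Power ≈ 0.265

With d = 0.41: δ = d·√(n/2) = 0.41 × √(12/2) = 1.0043. Critical value z_{0.05} = 1.645.
Revised power = Φ(δ − 1.645) + Φ(−δ − 1.645) = Φ(-0.641) + Φ(-2.649) = 0.2609 + 0.0040 = 0.2649.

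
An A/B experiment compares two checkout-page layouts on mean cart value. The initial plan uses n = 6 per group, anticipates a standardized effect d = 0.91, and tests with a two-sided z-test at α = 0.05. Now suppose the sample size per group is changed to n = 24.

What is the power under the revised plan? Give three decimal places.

With n = 24 per group: δ = d·√(n/2) = 0.91 × √(24/2) = 3.1523. Critical value z_{0.025} = 1.960.
Revised power = Φ(δ − 1.960) + Φ(−δ − 1.960) = Φ(1.192) + Φ(-5.112) = 0.8834 + 0.0000 = 0.8834.

Power ≈ 0.883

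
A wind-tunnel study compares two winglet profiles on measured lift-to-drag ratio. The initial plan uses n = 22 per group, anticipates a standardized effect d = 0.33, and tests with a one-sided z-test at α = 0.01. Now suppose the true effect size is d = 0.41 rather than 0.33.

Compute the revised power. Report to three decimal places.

Power ≈ 0.167

With d = 0.41: δ = d·√(n/2) = 0.41 × √(22/2) = 1.3598. Critical value z_{0.01} = 2.326.
Revised power = P(Z > 2.326 − δ) = Φ(-0.967) = 0.1669.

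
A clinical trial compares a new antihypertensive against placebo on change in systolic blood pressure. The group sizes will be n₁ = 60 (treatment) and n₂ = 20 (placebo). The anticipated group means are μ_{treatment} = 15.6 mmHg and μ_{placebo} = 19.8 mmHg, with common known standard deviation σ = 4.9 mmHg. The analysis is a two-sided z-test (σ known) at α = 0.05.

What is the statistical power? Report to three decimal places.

Standardized effect: d = |μ_{treatment} − μ_{placebo}| / σ = |15.6 − 19.8| / 4.9 = 0.8571
Noncentrality parameter: δ = d / √(1/n₁ + 1/n₂) = 0.8571 / √(1/60 + 1/20) = 3.3197
Two-sided α = 0.05 → critical value z_{0.025} = 1.960.
Power = Φ(δ − 1.960) + Φ(−δ − 1.960) = Φ(1.360) + Φ(-5.280) = 0.9130 + 0.0000 = 0.9130.

Power ≈ 0.913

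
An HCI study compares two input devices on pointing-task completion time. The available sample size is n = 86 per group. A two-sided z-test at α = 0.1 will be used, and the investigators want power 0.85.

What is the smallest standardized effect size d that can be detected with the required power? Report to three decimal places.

Need Φ(δ − 1.645) = 0.85, so δ = 1.645 + 1.036 = 2.681.
(Lower-tail contribution to power is negligible for δ > 0.)
δ = d·√(n/2) ⇒ d = δ/√(n/2) = 2.681/√(86/2) = 0.4089.

d ≈ 0.409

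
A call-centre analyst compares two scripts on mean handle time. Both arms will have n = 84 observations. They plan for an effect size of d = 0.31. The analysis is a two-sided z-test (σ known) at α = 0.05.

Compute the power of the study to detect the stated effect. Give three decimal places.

Power ≈ 0.520

Noncentrality parameter: δ = d·√(n/2) = 0.31 × √(84/2) = 2.0090
Two-sided α = 0.05 → critical value z_{0.025} = 1.960.
Power = Φ(δ − 1.960) + Φ(−δ − 1.960) = Φ(0.049) + Φ(-3.969) = 0.5196 + 0.0000 = 0.5196.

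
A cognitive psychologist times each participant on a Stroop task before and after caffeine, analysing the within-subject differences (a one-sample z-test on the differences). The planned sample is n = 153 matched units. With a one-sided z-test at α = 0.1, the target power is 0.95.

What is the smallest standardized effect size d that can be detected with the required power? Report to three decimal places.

Need Φ(δ − 1.282) = 0.95, so δ = 1.282 + 1.645 = 2.926.
δ = d·√n ⇒ d = δ/√n = 2.926/√153 = 0.2366.

d ≈ 0.237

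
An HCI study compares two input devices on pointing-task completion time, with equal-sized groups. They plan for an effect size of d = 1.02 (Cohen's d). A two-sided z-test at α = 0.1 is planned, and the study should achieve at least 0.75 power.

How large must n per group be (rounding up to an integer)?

n = 11 per group

For power 0.75 need Φ(δ − z_{0.05}) = 0.75, so δ = z_{0.05} + z_{0.25} = 1.645 + 0.674 = 2.319.
(For δ > 0 the lower-tail rejection region contributes negligibly to power, so the one-term inversion is standard.)
δ = d·√(n/2) ⇒ n = 2(δ/d)² = 2 × (2.319 / 1.02)² = 10.34.
Rounding up, n = 11 per group.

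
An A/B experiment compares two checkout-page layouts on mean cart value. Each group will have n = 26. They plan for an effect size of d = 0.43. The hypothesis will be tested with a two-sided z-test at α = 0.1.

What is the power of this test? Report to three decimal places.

Power ≈ 0.463

Noncentrality parameter: δ = d·√(n/2) = 0.43 × √(26/2) = 1.5504
Critical value for a two-sided test at α = 0.1: z_{α/2} = 1.645.
Power = Φ(δ − 1.645) + Φ(−δ − 1.645) = Φ(-0.094) + Φ(-3.195) = 0.4624 + 0.0007 = 0.4631.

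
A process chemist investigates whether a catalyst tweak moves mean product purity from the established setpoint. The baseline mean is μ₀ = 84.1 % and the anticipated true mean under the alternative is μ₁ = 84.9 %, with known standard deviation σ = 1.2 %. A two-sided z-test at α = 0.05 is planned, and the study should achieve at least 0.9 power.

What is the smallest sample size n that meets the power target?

n = 24

Standardized effect: d = |μ₁ − μ₀| / σ = |84.9 − 84.1| / 1.2 = 0.6667
For power 0.9 need Φ(δ − z_{0.025}) = 0.9, so δ = z_{0.025} + z_{0.10} = 1.960 + 1.282 = 3.242.
(For δ > 0 the lower-tail rejection region contributes negligibly to power, so the one-term inversion is standard.)
δ = d·√n ⇒ n = (δ/d)² = (3.242 / 0.6667)² = 23.64.
Round up to the next whole unit.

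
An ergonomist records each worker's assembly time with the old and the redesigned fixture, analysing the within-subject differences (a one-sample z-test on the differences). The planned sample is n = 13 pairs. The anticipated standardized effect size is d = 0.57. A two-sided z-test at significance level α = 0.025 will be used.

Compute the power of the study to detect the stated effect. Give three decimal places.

Power ≈ 0.426

Noncentrality parameter: δ = d·√n = 0.57 × √13 = 2.0552
Critical value for a two-sided test at α = 0.025: z_{α/2} = 2.241.
Power = Φ(δ − 2.241) + Φ(−δ − 2.241) = Φ(-0.186) + Φ(-4.297) = 0.4261 + 0.0000 = 0.4261.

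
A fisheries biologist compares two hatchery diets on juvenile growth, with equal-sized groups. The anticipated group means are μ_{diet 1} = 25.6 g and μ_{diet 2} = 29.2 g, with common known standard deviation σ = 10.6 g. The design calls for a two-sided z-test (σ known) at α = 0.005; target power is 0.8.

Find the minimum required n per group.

n = 231 per group

Standardized effect: d = |μ_{diet 1} − μ_{diet 2}| / σ = |25.6 − 29.2| / 10.6 = 0.3396
Set Φ(δ − 2.807) = 0.8; then δ − 2.807 = Φ⁻¹(0.8) = 0.842, giving δ = 3.649.
(Ignoring the negligible lower-tail rejection probability gives the usual closed-form inversion.)
δ = d·√(n/2) ⇒ n = 2(δ/d)² = 2 × (3.649 / 0.3396)² = 230.84.
Round up to the next whole unit.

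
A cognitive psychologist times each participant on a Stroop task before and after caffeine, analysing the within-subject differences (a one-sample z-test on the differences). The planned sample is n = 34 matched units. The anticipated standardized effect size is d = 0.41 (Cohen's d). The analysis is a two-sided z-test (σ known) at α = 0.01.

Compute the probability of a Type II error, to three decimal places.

Noncentrality parameter: δ = d·√n = 0.41 × √34 = 2.3907
Critical value for a two-sided test at α = 0.01: z_{α/2} = 2.576.
Power = Φ(δ − 2.576) + Φ(−δ − 2.576) = Φ(-0.185) + Φ(-4.967) = 0.4266 + 0.0000 = 0.4266.
Type II error: β = 1 − power = 1 − 0.4266 = 0.5734.

β ≈ 0.573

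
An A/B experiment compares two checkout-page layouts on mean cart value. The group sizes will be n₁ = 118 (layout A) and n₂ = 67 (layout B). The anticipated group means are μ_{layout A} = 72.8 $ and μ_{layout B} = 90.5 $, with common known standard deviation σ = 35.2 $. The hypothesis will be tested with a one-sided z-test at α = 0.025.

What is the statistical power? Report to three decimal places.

Standardized effect: d = |μ_{layout A} − μ_{layout B}| / σ = |72.8 − 90.5| / 35.2 = 0.5028
Noncentrality parameter: δ = d / √(1/n₁ + 1/n₂) = 0.5028 / √(1/118 + 1/67) = 3.2872
Critical value for a one-sided test at α = 0.025: z_α = 1.960.
Power = P(Z > 1.960 − δ) = Φ(1.327) = 0.9078.

Power ≈ 0.908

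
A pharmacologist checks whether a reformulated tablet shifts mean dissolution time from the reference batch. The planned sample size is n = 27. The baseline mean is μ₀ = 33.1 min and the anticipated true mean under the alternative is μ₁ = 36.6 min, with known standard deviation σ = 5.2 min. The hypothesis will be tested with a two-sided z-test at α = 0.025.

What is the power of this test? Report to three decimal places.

Power ≈ 0.895

Standardized effect: d = |μ₁ − μ₀| / σ = |36.6 − 33.1| / 5.2 = 0.6731
Noncentrality parameter: δ = d·√n = 0.6731 × √27 = 3.4974
Critical value for a two-sided test at α = 0.025: z_{α/2} = 2.241.
Power = Φ(δ − 2.241) + Φ(−δ − 2.241) = Φ(1.256) + Φ(-5.739) = 0.8954 + 0.0000 = 0.8954.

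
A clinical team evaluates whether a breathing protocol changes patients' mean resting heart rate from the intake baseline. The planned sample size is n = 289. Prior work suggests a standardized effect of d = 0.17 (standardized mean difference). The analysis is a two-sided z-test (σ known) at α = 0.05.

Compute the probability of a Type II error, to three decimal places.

β ≈ 0.176

Noncentrality parameter: δ = d·√n = 0.17 × √289 = 2.8900
Two-sided α = 0.05 → critical value z_{0.025} = 1.960.
Power = Φ(δ − 1.960) + Φ(−δ − 1.960) = Φ(0.930) + Φ(-4.850) = 0.8238 + 0.0000 = 0.8238.
Type II error: β = 1 − power = 1 − 0.8238 = 0.1762.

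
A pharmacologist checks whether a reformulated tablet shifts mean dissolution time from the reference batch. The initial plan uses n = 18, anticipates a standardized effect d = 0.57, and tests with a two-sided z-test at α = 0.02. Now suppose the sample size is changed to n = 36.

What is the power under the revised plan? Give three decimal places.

Power ≈ 0.863

With n = 36: δ = d·√n = 0.57 × √36 = 3.4200. Critical value z_{0.01} = 2.326.
Revised power = Φ(δ − 2.326) + Φ(−δ − 2.326) = Φ(1.094) + Φ(-5.746) = 0.8629 + 0.0000 = 0.8629.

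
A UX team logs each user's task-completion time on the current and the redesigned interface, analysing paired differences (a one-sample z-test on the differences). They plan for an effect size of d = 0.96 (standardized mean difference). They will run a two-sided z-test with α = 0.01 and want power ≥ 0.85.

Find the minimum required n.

Set Φ(δ − 2.576) = 0.85; then δ − 2.576 = Φ⁻¹(0.85) = 1.036, giving δ = 3.612.
(Ignoring the negligible lower-tail rejection probability gives the usual closed-form inversion.)
δ = d·√n ⇒ n = (δ/d)² = (3.612 / 0.96)² = 14.16.
Rounding up, n = 15.

n = 15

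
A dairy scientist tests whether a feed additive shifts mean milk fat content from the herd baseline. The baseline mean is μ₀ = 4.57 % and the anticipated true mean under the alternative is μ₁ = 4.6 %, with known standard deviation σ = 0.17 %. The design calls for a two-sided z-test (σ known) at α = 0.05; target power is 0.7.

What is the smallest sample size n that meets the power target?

Standardized effect: d = |μ₁ − μ₀| / σ = |4.6 − 4.57| / 0.17 = 0.1765
Set Φ(δ − 1.960) = 0.7; then δ − 1.960 = Φ⁻¹(0.7) = 0.524, giving δ = 2.484.
(Ignoring the negligible lower-tail rejection probability gives the usual closed-form inversion.)
δ = d·√n ⇒ n = (δ/d)² = (2.484 / 0.1765)² = 198.19.
Round up to the next whole unit.

n = 199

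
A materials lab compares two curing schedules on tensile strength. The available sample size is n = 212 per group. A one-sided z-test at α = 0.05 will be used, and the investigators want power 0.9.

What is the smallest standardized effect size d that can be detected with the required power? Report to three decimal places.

Need Φ(δ − 1.645) = 0.9, so δ = 1.645 + 1.282 = 2.926.
δ = d·√(n/2) ⇒ d = δ/√(n/2) = 2.926/√(212/2) = 0.2842.

d ≈ 0.284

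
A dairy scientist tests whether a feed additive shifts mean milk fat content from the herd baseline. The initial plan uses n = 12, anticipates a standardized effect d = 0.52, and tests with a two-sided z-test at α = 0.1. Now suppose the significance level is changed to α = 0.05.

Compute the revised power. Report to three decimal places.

Power ≈ 0.437

δ = d·√n = 0.52 × √12 = 1.8013 (unchanged). New critical value: z_{0.025} = 1.960.
Revised power = Φ(δ − 1.960) + Φ(−δ − 1.960) = Φ(-0.159) + Φ(-3.761) = 0.4370 + 0.0001 = 0.4371.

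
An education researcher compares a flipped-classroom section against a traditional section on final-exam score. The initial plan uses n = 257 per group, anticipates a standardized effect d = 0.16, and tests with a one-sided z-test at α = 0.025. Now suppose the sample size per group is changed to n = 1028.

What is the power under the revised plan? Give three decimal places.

With n = 1028 per group: δ = d·√(n/2) = 0.16 × √(1028/2) = 3.6275. Critical value z_{0.025} = 1.960.
Revised power = P(Z > 1.960 − δ) = Φ(1.667) = 0.9523.

Power ≈ 0.952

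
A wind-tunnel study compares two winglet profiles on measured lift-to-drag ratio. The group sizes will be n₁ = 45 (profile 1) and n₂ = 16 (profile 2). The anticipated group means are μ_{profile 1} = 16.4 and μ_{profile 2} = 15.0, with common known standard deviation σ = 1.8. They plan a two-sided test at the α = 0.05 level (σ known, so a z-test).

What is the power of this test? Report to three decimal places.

Power ≈ 0.762

Standardized effect: d = |μ_{profile 1} − μ_{profile 2}| / σ = |16.4 − 15.0| / 1.8 = 0.7778
Noncentrality parameter: δ = d / √(1/n₁ + 1/n₂) = 0.7778 / √(1/45 + 1/16) = 2.6721
Two-sided α = 0.05 → critical value z_{0.025} = 1.960.
Power = Φ(δ − 1.960) + Φ(−δ − 1.960) = Φ(0.712) + Φ(-4.632) = 0.7618 + 0.0000 = 0.7618.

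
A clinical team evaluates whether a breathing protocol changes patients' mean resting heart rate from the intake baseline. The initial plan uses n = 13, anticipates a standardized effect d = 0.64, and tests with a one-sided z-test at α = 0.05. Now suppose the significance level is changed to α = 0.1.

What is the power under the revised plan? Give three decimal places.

δ = d·√n = 0.64 × √13 = 2.3076 (unchanged). New critical value: z_{0.1} = 1.282.
Revised power = Φ(δ − 1.282) = Φ(1.026) = 0.8476.

Power ≈ 0.848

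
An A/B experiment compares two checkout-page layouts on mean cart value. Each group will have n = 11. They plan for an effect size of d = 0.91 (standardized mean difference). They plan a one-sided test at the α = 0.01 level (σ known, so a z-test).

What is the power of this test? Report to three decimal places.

Noncentrality parameter: δ = d·√(n/2) = 0.91 × √(11/2) = 2.1341
Critical value for a one-sided test at α = 0.01: z_α = 2.326.
Power = P(Z > 2.326 − δ) = Φ(-0.192) = 0.4238.

Power ≈ 0.424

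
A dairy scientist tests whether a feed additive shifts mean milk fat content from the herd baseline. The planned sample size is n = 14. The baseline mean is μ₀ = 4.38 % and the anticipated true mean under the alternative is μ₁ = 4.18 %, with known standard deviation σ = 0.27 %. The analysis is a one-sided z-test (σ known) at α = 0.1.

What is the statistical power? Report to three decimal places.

Power ≈ 0.932

Standardized effect: d = |μ₁ − μ₀| / σ = |4.18 − 4.38| / 0.27 = 0.7407
Noncentrality parameter: δ = d·√n = 0.7407 × √14 = 2.7716
Critical value for a one-sided test at α = 0.1: z_α = 1.282.
Power = Φ(δ − 1.282) = Φ(1.490) = 0.9319.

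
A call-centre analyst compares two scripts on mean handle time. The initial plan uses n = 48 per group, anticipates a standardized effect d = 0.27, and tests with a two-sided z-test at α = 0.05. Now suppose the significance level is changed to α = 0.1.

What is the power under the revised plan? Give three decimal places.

Power ≈ 0.375

δ = d·√(n/2) = 0.27 × √(48/2) = 1.3227 (unchanged). New critical value: z_{0.05} = 1.645.
Revised power = Φ(δ − 1.645) + Φ(−δ − 1.645) = Φ(-0.322) + Φ(-2.968) = 0.3737 + 0.0015 = 0.3752.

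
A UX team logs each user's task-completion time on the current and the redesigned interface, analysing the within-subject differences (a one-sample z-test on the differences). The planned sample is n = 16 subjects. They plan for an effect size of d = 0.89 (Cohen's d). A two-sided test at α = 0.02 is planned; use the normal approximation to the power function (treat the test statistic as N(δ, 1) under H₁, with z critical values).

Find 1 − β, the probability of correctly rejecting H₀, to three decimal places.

Noncentrality parameter: δ = d·√n = 0.89 × √16 = 3.5600
Critical value for a two-sided test at α = 0.02: z_{α/2} = 2.326.
Power = Φ(δ − 2.326) + Φ(−δ − 2.326) = Φ(1.234) + Φ(-5.886) = 0.8913 + 0.0000 = 0.8913.

Power ≈ 0.891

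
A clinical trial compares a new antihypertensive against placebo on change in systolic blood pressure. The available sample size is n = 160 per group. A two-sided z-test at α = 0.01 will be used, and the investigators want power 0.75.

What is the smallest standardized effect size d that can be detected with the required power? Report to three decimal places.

Required noncentrality: δ = z_{0.005} + z_{0.25} = 2.576 + 0.674 = 3.250.
(The second rejection-region term Φ(−δ − z_{α/2}) is negligible and dropped.)
δ = d·√(n/2) ⇒ d = δ/√(n/2) = 3.250/√(160/2) = 0.3634.

d ≈ 0.363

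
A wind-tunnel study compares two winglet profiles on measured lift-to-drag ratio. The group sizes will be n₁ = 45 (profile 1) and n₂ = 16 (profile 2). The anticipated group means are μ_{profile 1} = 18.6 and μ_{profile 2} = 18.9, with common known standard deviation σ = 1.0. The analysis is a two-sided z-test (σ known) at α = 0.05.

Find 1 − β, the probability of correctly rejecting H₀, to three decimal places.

Power ≈ 0.178

Standardized effect: d = |μ_{profile 1} − μ_{profile 2}| / σ = |18.6 − 18.9| / 1.0 = 0.3000
Noncentrality parameter: δ = d / √(1/n₁ + 1/n₂) = 0.3000 / √(1/45 + 1/16) = 1.0307
Two-sided α = 0.05 → critical value z_{0.025} = 1.960.
Power = Φ(δ − 1.960) + Φ(−δ − 1.960) = Φ(-0.929) + Φ(-2.991) = 0.1764 + 0.0014 = 0.1778.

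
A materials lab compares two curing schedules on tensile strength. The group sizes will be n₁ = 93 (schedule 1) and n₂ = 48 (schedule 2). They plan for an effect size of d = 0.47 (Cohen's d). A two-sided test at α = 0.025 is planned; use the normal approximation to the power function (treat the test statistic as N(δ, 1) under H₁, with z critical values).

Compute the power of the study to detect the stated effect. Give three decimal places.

Noncentrality parameter: δ = d / √(1/n₁ + 1/n₂) = 0.47 / √(1/93 + 1/48) = 2.6445
Two-sided α = 0.025 → critical value z_{0.0125} = 2.241.
Power = Φ(δ − 2.241) + Φ(−δ − 2.241) = Φ(0.403) + Φ(-4.886) = 0.6566 + 0.0000 = 0.6566.

Power ≈ 0.657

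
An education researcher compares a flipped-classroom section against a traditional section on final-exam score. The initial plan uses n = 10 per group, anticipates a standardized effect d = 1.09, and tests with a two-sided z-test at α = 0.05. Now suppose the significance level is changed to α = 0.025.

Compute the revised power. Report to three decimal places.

Power ≈ 0.578

δ = d·√(n/2) = 1.09 × √(10/2) = 2.4373 (unchanged). New critical value: z_{0.0125} = 2.241.
Revised power = Φ(δ − 2.241) + Φ(−δ − 2.241) = Φ(0.196) + Φ(-4.679) = 0.5777 + 0.0000 = 0.5777.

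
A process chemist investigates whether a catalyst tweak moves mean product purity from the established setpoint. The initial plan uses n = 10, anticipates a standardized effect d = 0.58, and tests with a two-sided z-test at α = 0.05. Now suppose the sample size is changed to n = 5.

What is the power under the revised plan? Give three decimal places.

With n = 5: δ = d·√n = 0.58 × √5 = 1.2969. Critical value z_{0.025} = 1.960.
Revised power = Φ(δ − 1.960) + Φ(−δ − 1.960) = Φ(-0.663) + Φ(-3.257) = 0.2537 + 0.0006 = 0.2542.

Power ≈ 0.254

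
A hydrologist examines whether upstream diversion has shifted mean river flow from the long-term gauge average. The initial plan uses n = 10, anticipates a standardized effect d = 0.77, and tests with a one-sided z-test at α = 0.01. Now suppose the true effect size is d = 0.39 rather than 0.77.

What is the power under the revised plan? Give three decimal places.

Power ≈ 0.137

With d = 0.39: δ = d·√n = 0.39 × √10 = 1.2333. Critical value z_{0.01} = 2.326.
Revised power = P(Z > 2.326 − δ) = Φ(-1.093) = 0.1372.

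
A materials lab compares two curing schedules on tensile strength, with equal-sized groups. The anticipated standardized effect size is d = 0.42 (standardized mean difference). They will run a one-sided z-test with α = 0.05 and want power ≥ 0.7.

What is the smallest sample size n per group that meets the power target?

n = 54 per group

For power 0.7 need Φ(δ − z_{0.05}) = 0.7, so δ = z_{0.05} + z_{0.30} = 1.645 + 0.524 = 2.169.
δ = d·√(n/2) ⇒ n = 2(δ/d)² = 2 × (2.169 / 0.42)² = 53.35.
Round up to the next whole unit.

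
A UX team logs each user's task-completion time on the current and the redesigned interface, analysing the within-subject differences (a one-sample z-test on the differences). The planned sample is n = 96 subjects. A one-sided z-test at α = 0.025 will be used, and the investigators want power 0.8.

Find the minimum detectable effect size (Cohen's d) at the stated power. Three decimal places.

Need Φ(δ − 1.960) = 0.8, so δ = 1.960 + 0.842 = 2.802.
δ = d·√n ⇒ d = δ/√n = 2.802/√96 = 0.2859.

d ≈ 0.286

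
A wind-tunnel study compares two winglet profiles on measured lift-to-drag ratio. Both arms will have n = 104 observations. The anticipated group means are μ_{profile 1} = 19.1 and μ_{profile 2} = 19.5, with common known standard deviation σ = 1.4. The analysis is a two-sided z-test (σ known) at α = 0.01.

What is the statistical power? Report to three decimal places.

Standardized effect: d = |μ_{profile 1} − μ_{profile 2}| / σ = |19.1 − 19.5| / 1.4 = 0.2857
Noncentrality parameter: δ = d·√(n/2) = 0.2857 × √(104/2) = 2.0603
Two-sided α = 0.01 → critical value z_{0.005} = 2.576.
Power = Φ(δ − 2.576) + Φ(−δ − 2.576) = Φ(-0.516) + Φ(-4.636) = 0.3031 + 0.0000 = 0.3031.

Power ≈ 0.303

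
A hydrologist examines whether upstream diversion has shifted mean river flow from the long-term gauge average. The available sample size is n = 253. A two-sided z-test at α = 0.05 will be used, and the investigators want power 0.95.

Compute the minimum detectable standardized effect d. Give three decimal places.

Required noncentrality: δ = z_{0.025} + z_{0.05} = 1.960 + 1.645 = 3.605.
(Lower-tail contribution to power is negligible for δ > 0.)
δ = d·√n ⇒ d = δ/√n = 3.605/√253 = 0.2266.

d ≈ 0.227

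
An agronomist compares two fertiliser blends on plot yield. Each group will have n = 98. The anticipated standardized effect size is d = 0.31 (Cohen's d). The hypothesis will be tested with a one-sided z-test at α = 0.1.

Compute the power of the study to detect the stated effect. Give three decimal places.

Noncentrality parameter: δ = d·√(n/2) = 0.31 × √(98/2) = 2.1700
Critical value for a one-sided test at α = 0.1: z_α = 1.282.
Power = Φ(δ − 1.282) = Φ(0.888) = 0.8129.

Power ≈ 0.813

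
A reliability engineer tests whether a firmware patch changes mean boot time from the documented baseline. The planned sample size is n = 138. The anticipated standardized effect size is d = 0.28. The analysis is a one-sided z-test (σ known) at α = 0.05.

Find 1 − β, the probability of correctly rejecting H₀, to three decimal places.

Power ≈ 0.950

Noncentrality parameter: δ = d·√n = 0.28 × √138 = 3.2893
One-sided α = 0.05 → critical value z_{0.05} = 1.645.
Power = P(Z > 1.645 − δ) = Φ(1.644) = 0.9500.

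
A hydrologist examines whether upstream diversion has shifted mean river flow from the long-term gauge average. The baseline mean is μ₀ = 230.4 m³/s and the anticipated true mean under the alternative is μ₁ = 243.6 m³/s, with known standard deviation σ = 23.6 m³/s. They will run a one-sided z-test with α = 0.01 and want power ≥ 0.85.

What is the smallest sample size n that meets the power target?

n = 37

Standardized effect: d = |μ₁ − μ₀| / σ = |243.6 − 230.4| / 23.6 = 0.5593
Set Φ(δ − 2.326) = 0.85; then δ − 2.326 = Φ⁻¹(0.85) = 1.036, giving δ = 3.363.
δ = d·√n ⇒ n = (δ/d)² = (3.363 / 0.5593)² = 36.15.
Rounding up, n = 37.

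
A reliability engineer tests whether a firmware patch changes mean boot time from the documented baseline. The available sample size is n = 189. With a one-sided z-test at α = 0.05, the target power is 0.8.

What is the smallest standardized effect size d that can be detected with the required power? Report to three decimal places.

d ≈ 0.181

Need Φ(δ − 1.645) = 0.8, so δ = 1.645 + 0.842 = 2.486.
δ = d·√n ⇒ d = δ/√n = 2.486/√189 = 0.1809.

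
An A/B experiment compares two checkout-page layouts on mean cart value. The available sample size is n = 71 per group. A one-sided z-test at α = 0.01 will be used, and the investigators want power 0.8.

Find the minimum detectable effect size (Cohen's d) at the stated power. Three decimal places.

d ≈ 0.532

Required noncentrality: δ = z_{0.01} + z_{0.20} = 2.326 + 0.842 = 3.168.
δ = d·√(n/2) ⇒ d = δ/√(n/2) = 3.168/√(71/2) = 0.5317.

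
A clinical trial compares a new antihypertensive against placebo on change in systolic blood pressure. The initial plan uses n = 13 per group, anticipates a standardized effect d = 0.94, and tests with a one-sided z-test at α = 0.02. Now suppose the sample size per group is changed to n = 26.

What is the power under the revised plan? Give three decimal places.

With n = 26 per group: δ = d·√(n/2) = 0.94 × √(26/2) = 3.3892. Critical value z_{0.02} = 2.054.
Revised power = Φ(δ − 2.054) = Φ(1.335) = 0.9091.

Power ≈ 0.909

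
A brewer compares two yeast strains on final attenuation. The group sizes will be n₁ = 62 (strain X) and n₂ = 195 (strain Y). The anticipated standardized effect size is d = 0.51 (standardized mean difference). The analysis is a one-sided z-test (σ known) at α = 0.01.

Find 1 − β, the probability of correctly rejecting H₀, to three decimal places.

Noncentrality parameter: δ = d / √(1/n₁ + 1/n₂) = 0.51 / √(1/62 + 1/195) = 3.4980
One-sided α = 0.01 → critical value z_{0.01} = 2.326.
Power = P(Z > 2.326 − δ) = Φ(1.172) = 0.8793.

Power ≈ 0.879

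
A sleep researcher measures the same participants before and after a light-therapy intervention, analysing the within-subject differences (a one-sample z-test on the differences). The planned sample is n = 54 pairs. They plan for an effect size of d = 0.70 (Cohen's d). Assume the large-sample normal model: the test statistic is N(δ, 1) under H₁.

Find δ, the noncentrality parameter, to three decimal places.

The noncentrality parameter scales effect size by the design's sample-size factor: δ = d·√n = 0.70 × √54 = 5.1439

δ ≈ 5.144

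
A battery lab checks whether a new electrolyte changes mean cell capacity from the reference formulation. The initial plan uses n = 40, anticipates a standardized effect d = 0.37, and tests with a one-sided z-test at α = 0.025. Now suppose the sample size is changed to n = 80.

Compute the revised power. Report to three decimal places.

Power ≈ 0.911

With n = 80: δ = d·√n = 0.37 × √80 = 3.3094. Critical value z_{0.025} = 1.960.
Revised power = P(Z > 1.960 − δ) = Φ(1.349) = 0.9114.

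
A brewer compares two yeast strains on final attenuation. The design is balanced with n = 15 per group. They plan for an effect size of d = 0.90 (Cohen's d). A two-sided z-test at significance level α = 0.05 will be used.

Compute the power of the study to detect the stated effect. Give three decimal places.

Power ≈ 0.693

Noncentrality parameter: δ = d·√(n/2) = 0.90 × √(15/2) = 2.4648
Critical value for a two-sided test at α = 0.05: z_{α/2} = 1.960.
Power = Φ(δ − 1.960) + Φ(−δ − 1.960) = Φ(0.505) + Φ(-4.425) = 0.6931 + 0.0000 = 0.6932.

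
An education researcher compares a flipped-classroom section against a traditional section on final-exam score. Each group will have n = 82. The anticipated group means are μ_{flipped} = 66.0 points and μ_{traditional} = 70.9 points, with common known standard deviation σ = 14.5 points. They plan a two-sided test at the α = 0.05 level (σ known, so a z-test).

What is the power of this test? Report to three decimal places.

Standardized effect: d = |μ_{flipped} − μ_{traditional}| / σ = |66.0 − 70.9| / 14.5 = 0.3379
Noncentrality parameter: δ = d·√(n/2) = 0.3379 × √(82/2) = 2.1638
Critical value for a two-sided test at α = 0.05: z_{α/2} = 1.960.
Power = Φ(δ − 1.960) + Φ(−δ − 1.960) = Φ(0.204) + Φ(-4.124) = 0.5808 + 0.0000 = 0.5808.

Power ≈ 0.581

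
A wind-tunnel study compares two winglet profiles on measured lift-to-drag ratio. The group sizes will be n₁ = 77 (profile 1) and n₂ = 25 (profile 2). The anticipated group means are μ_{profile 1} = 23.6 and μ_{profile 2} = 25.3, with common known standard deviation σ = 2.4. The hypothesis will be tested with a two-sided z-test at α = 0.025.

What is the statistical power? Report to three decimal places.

Power ≈ 0.798

Standardized effect: d = |μ_{profile 1} − μ_{profile 2}| / σ = |23.6 − 25.3| / 2.4 = 0.7083
Noncentrality parameter: δ = d / √(1/n₁ + 1/n₂) = 0.7083 / √(1/77 + 1/25) = 3.0772
Two-sided α = 0.025 → critical value z_{0.0125} = 2.241.
Power = Φ(δ − 2.241) + Φ(−δ − 2.241) = Φ(0.836) + Φ(-5.319) = 0.7984 + 0.0000 = 0.7984.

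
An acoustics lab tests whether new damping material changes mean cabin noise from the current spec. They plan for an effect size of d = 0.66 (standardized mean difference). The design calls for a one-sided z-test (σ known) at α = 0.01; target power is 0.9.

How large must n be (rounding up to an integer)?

For power 0.9 need Φ(δ − z_{0.01}) = 0.9, so δ = z_{0.01} + z_{0.10} = 2.326 + 1.282 = 3.608.
δ = d·√n ⇒ n = (δ/d)² = (3.608 / 0.66)² = 29.88.
Rounding up, n = 30.

n = 30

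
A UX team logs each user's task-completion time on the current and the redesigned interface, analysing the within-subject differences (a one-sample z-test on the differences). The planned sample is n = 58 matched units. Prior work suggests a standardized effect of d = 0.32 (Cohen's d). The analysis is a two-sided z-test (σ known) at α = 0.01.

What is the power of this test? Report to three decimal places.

Noncentrality parameter: δ = d·√n = 0.32 × √58 = 2.4370
Critical value for a two-sided test at α = 0.01: z_{α/2} = 2.576.
Power = Φ(δ − 2.576) + Φ(−δ − 2.576) = Φ(-0.139) + Φ(-5.013) = 0.4448 + 0.0000 = 0.4448.

Power ≈ 0.445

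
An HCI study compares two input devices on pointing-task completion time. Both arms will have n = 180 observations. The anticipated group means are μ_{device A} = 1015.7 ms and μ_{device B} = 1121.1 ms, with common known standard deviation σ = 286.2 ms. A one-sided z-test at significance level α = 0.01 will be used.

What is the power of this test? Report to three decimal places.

Power ≈ 0.878

Standardized effect: d = |μ_{device A} − μ_{device B}| / σ = |1015.7 − 1121.1| / 286.2 = 0.3683
Noncentrality parameter: λ = d·√(n/2) = 0.3683 × √(180/2) = 3.4938
One-sided α = 0.01 → critical value z_{0.01} = 2.326.
Power = P(Z > 2.326 − λ) = Φ(1.167) = 0.8785.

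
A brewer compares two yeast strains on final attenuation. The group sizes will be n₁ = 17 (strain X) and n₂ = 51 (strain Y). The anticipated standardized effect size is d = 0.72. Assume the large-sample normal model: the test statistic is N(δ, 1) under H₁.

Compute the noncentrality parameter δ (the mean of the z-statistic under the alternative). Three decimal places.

The noncentrality parameter scales effect size by the design's sample-size factor: δ = d / √(1/n₁ + 1/n₂) = 0.72 / √(1/17 + 1/51) = 2.5709

δ ≈ 2.571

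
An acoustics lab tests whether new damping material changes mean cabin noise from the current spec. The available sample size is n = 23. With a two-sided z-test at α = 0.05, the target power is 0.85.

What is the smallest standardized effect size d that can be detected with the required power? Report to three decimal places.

d ≈ 0.625

Required noncentrality: δ = z_{0.025} + z_{0.15} = 1.960 + 1.036 = 2.996.
(Lower-tail contribution to power is negligible for δ > 0.)
δ = d·√n ⇒ d = δ/√n = 2.996/√23 = 0.6248.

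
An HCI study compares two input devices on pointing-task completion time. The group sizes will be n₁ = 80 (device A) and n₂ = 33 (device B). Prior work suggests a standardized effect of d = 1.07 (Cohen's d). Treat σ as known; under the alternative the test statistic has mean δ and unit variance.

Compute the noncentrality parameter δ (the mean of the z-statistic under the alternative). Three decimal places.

δ ≈ 5.172

δ = d / √(1/n₁ + 1/n₂) = 1.07 / √(1/80 + 1/33) = 5.1719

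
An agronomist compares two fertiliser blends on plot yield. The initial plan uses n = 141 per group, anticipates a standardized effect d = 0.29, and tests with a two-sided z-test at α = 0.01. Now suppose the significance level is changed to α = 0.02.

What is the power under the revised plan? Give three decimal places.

δ = d·√(n/2) = 0.29 × √(141/2) = 2.4350 (unchanged). New critical value: z_{0.01} = 2.326.
Revised power = Φ(δ − 2.326) + Φ(−δ − 2.326) = Φ(0.109) + Φ(-4.761) = 0.5432 + 0.0000 = 0.5432.

Power ≈ 0.543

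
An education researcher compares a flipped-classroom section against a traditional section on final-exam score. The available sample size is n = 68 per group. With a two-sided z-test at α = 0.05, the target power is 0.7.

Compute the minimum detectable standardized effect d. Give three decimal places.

Required noncentrality: δ = z_{0.025} + z_{0.30} = 1.960 + 0.524 = 2.484.
(Lower-tail contribution to power is negligible for δ > 0.)
δ = d·√(n/2) ⇒ d = δ/√(n/2) = 2.484/√(68/2) = 0.4261.

d ≈ 0.426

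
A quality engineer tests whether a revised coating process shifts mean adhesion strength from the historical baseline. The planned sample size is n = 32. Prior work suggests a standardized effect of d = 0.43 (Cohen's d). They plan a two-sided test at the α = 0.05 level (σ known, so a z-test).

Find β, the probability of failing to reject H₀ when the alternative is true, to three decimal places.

β ≈ 0.318

Noncentrality parameter: δ = d·√n = 0.43 × √32 = 2.4324
Two-sided α = 0.05 → critical value z_{0.025} = 1.960.
Power = Φ(δ − 1.960) + Φ(−δ − 1.960) = Φ(0.472) + Φ(-4.392) = 0.6817 + 0.0000 = 0.6817.
Type II error: β = 1 − power = 1 − 0.6817 = 0.3183.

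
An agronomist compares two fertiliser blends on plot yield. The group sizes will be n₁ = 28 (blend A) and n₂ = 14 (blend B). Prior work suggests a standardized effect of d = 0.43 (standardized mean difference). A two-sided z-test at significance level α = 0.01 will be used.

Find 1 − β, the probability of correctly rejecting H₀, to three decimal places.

Noncentrality parameter: δ = d / √(1/n₁ + 1/n₂) = 0.43 / √(1/28 + 1/14) = 1.3137
Two-sided α = 0.01 → critical value z_{0.005} = 2.576.
Power = Φ(δ − 2.576) + Φ(−δ − 2.576) = Φ(-1.262) + Φ(-3.890) = 0.1034 + 0.0001 = 0.1035.

Power ≈ 0.103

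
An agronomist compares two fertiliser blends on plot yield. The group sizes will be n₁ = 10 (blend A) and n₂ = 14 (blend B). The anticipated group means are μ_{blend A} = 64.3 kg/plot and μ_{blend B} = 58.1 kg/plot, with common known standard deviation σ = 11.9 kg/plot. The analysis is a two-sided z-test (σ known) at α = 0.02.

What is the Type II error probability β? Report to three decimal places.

Standardized effect: d = |μ_{blend A} − μ_{blend B}| / σ = |64.3 − 58.1| / 11.9 = 0.5210
Noncentrality parameter: δ = d / √(1/n₁ + 1/n₂) = 0.5210 / √(1/10 + 1/14) = 1.2584
Two-sided α = 0.02 → critical value z_{0.01} = 2.326.
Power = Φ(δ − 2.326) + Φ(−δ − 2.326) = Φ(-1.068) + Φ(-3.585) = 0.1428 + 0.0002 = 0.1429.
Type II error: β = 1 − power = 1 − 0.1429 = 0.8571.

β ≈ 0.857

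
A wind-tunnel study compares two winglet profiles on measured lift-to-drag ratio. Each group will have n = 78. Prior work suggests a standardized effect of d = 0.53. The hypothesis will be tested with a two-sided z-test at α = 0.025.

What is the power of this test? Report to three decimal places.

Power ≈ 0.857

Noncentrality parameter: δ = d·√(n/2) = 0.53 × √(78/2) = 3.3098
Critical value for a two-sided test at α = 0.025: z_{α/2} = 2.241.
Power = Φ(δ − 2.241) + Φ(−δ − 2.241) = Φ(1.068) + Φ(-5.551) = 0.8573 + 0.0000 = 0.8573.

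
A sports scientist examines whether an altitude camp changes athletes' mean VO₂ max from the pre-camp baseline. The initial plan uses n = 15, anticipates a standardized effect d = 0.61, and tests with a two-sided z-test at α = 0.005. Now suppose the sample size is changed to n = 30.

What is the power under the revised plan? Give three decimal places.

Power ≈ 0.703

With n = 30: δ = d·√n = 0.61 × √30 = 3.3411. Critical value z_{0.0025} = 2.807.
Revised power = Φ(δ − 2.807) + Φ(−δ − 2.807) = Φ(0.534) + Φ(-6.148) = 0.7034 + 0.0000 = 0.7034.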